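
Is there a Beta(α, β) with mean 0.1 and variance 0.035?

The Beta variance bound is σ² < μ(1−μ).
Here μ(1−μ) = 0.1×0.9 = 0.09, and 0.035 < 0.09.

Yes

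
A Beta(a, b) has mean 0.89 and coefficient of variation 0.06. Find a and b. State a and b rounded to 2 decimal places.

a = 29.67, b = 3.67

Var = (CV·μ)² = (0.06×0.89)² = 0.002852.
a+b = μ(1−μ)/Var − 1 = 0.0979/0.002852 − 1 = 33.3321.
Thus a = 0.89·33.3321 = 29.67 and b = 0.11·33.3321 = 3.67.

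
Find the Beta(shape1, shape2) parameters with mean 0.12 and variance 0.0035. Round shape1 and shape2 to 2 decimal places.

Write ν = shape1+shape2; then shape1 = μν and Var = μ(1−μ)/(ν+1).
ν = μ(1−μ)/Var − 1 = 0.1056/0.0035 − 1 = 29.1714.
shape1 = 0.12·29.1714 = 3.50, shape2 = 0.88·29.1714 = 25.67.

shape1 = 3.50, shape2 = 25.67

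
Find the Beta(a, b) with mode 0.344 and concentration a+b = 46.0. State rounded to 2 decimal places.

a = 16.14, b = 29.86

Mode = (a−1)/(κ−2) with κ = a+b, so a−1 = 0.344·44.0 = 15.14.
a = 16.14; b = κ − a = 29.86.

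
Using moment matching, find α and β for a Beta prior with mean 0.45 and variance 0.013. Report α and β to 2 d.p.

α = 8.12, β = 9.92

By moment matching, α+β = μ(1−μ)/σ² − 1 = (0.45·0.55)/0.013 − 1 = 19.0385 − 1 = 18.0385.
Since α/(α+β) = μ, α = 0.45·18.0385 = 8.12 and β = 0.55·18.0385 = 9.92.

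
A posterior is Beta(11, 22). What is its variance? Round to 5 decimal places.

μ = 11/33 = 0.333333; Var = μ(1−μ)/(α+β+1) = 0.2222222/34 = 0.00654.

0.00654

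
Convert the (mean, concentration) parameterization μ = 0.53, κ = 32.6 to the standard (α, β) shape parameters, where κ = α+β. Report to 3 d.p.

α = 17.278, β = 15.322

α = μκ = 0.53×32.6 = 17.278 and β = (1−μ)κ = 0.47×32.6 = 15.322.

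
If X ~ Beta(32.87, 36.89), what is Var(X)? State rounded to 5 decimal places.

0.00352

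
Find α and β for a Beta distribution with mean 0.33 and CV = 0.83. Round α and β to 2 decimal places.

α = 0.64, β = 1.30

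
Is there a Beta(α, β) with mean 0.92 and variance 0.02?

For any Beta, Var(X) < E[X]·(1−E[X]).
Here μ(1−μ) = 0.92×0.08 = 0.0736, and 0.02 < 0.0736.

Yes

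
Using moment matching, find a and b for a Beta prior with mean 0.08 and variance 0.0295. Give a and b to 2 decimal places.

By moment matching, a+b = μ(1−μ)/σ² − 1 = (0.08·0.92)/0.0295 − 1 = 2.4949 − 1 = 1.4949.
Since a/(a+b) = μ, a = 0.08·1.4949 = 0.12 and b = 0.92·1.4949 = 1.38.

a = 0.12, b = 1.38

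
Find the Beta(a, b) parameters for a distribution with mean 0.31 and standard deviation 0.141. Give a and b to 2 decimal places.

Variance = 0.141² = 0.019881. The moment-matching identity a+b = μ(1−μ)/Var − 1 gives
a+b = 0.2139/0.019881 − 1 = 9.7590, so a = μ·9.7590 = 3.03 and b = (1−μ)·9.7590 = 6.73.

a = 3.03, b = 6.73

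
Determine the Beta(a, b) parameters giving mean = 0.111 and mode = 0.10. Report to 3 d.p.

a = 8.073, b = 64.655

With s = a+b: μ = a/s and mode = (a−1)/(s−2). Eliminating a = μs,
μs − 1 = m(s−2) ⇒ s(μ−m) = 1−2m ⇒ s = 0.80/0.011 = 72.7273.
So a = μs = 8.073, b = (1−μ)s = 64.655.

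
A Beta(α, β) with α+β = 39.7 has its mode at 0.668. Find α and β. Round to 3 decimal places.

Mode = (α−1)/(κ−2) with κ = α+β, so α−1 = 0.668·37.7 = 25.184.
α = 26.184; β = κ − α = 13.516.

α = 26.184, β = 13.516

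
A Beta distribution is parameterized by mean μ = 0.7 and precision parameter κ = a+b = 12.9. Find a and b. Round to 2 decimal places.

a = 9.03, b = 3.87

Split κ in proportion μ : (1−μ): a = 0.7·12.9 = 9.03, b = 12.9 − 9.03 = 3.87.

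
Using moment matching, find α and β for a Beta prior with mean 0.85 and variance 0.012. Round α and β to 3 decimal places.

α = 8.181, β = 1.444

Let s = α+β. The Beta variance is μ(1−μ)/(s+1).
So s+1 = μ(1−μ)/σ² = (0.85×0.15)/0.012 = 0.1275/0.012 = 10.6250, giving s = 9.6250.
Then α = μs = 0.85×9.6250 = 8.181 and β = (1−μ)s = 0.15×9.6250 = 1.444.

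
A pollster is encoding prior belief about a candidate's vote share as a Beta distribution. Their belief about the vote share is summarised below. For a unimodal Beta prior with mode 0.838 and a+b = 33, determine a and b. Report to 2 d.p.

a = 26.98, b = 6.02

For a,b>1 the mode is (a−1)/(a+b−2), so a = mode·(κ−2)+1 = 0.838×31+1 = 26.98.
And b = (1−mode)·(κ−2)+1 = 0.162×31+1 = 6.02.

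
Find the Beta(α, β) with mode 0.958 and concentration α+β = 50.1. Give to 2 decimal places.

α = 47.08, β = 3.02

Since the density peak of Beta(α,β) is at (α−1)/(α+β−2),
α = 1 + 0.958(50.1−2) = 47.08 and β = 50.1 − 47.08 = 3.02.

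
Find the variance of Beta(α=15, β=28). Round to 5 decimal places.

0.00516

α+β = 43 and αβ = 420, so Var = αβ/[(α+β)²(α+β+1)] = 420/81356 = 0.00516.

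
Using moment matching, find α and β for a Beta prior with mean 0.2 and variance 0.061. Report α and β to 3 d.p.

Write ν = α+β; then α = μν and Var = μ(1−μ)/(ν+1).
ν = μ(1−μ)/Var − 1 = 0.16/0.061 − 1 = 1.6230.
α = 0.2·1.6230 = 0.325, β = 0.8·1.6230 = 1.298.

α = 0.325, β = 1.298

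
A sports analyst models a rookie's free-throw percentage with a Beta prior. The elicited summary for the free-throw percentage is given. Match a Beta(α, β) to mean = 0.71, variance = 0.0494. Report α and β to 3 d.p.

α = 2.249, β = 0.919

Write ν = α+β; then α = μν and Var = μ(1−μ)/(ν+1).
ν = μ(1−μ)/Var − 1 = 0.2059/0.0494 − 1 = 3.1680.
α = 0.71·3.1680 = 2.249, β = 0.29·3.1680 = 0.919.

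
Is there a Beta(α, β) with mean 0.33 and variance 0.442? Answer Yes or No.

For any Beta, Var(X) < E[X]·(1−E[X]).
Here μ(1−μ) = 0.33×0.67 = 0.2211, and 0.442 ≥ 0.2211.

No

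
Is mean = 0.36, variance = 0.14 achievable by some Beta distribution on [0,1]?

The Beta variance bound is σ² < μ(1−μ).
Here μ(1−μ) = 0.36×0.64 = 0.2304, and 0.14 < 0.2304.

Yes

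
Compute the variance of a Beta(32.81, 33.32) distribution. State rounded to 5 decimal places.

Var = αβ/[(α+β)²(α+β+1)] = (32.81×33.32)/(66.13²×67.13) = 1093.2292/293571.365297 = 0.00372.

0.00372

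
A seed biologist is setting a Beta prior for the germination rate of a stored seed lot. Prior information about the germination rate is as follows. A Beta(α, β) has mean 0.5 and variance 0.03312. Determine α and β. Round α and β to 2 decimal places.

α = 3.27, β = 3.27

By moment matching, α+β = μ(1−μ)/σ² − 1 = (0.5·0.5)/0.03312 − 1 = 7.5483 − 1 = 6.5483.
Since α/(α+β) = μ, α = 0.5·6.5483 = 3.27 and β = 0.5·6.5483 = 3.27.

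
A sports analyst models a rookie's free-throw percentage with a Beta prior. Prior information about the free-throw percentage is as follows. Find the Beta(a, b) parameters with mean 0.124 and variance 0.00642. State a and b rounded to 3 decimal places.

a = 1.974, b = 13.946

By moment matching, a+b = μ(1−μ)/σ² − 1 = (0.124·0.876)/0.00642 − 1 = 16.9196 − 1 = 15.9196.
Since a/(a+b) = μ, a = 0.124·15.9196 = 1.974 and b = 0.876·15.9196 = 13.946.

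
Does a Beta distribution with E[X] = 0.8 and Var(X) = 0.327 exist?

For any Beta, Var(X) < E[X]·(1−E[X]).
Here μ(1−μ) = 0.8×0.2 = 0.16, and 0.327 ≥ 0.16.

No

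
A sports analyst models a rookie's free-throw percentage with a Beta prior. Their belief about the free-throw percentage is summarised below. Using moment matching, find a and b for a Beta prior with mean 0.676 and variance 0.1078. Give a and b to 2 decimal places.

a = 0.70, b = 0.33

By moment matching, a+b = μ(1−μ)/σ² − 1 = (0.676·0.324)/0.1078 − 1 = 2.0318 − 1 = 1.0318.
Since a/(a+b) = μ, a = 0.676·1.0318 = 0.70 and b = 0.324·1.0318 = 0.33.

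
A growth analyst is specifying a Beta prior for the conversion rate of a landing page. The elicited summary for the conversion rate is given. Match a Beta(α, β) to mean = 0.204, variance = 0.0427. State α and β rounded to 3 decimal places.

Write ν = α+β; then α = μν and Var = μ(1−μ)/(ν+1).
ν = μ(1−μ)/Var − 1 = 0.162384/0.0427 − 1 = 2.8029.
α = 0.204·2.8029 = 0.572, β = 0.796·2.8029 = 2.231.

α = 0.572, β = 2.231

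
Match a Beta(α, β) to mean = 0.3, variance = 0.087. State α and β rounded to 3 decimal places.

α = 0.424, β = 0.990

By moment matching, α+β = μ(1−μ)/σ² − 1 = (0.3·0.7)/0.087 − 1 = 2.4138 − 1 = 1.4138.
Since α/(α+β) = μ, α = 0.3·1.4138 = 0.424 and β = 0.7·1.4138 = 0.990.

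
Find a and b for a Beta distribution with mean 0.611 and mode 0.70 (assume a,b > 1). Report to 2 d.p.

Let s = a+b. Mean gives a = μs = 0.611s; mode gives (a−1)/(s−2) = 0.70.
Substituting: 0.611s − 1 = 0.70(s−2) = 0.70s − 1.40, so -0.089s = -0.40 and s = 4.4944.
Then a = 0.611×4.4944 = 2.75 and b = s−a = 1.75.

a = 2.75, b = 1.75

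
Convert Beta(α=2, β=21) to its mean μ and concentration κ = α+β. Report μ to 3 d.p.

κ = α+β = 2+21 = 23; μ = α/κ = 2/23 = 0.087.

μ = 0.087, κ = 23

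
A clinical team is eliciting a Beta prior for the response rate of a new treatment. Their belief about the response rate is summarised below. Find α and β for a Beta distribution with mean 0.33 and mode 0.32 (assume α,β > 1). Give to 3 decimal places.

α = 11.880, β = 24.120

With s = α+β: μ = α/s and mode = (α−1)/(s−2). Eliminating α = μs,
μs − 1 = m(s−2) ⇒ s(μ−m) = 1−2m ⇒ s = 0.36/0.01 = 36.0000.
So α = μs = 11.880, β = (1−μ)s = 24.120.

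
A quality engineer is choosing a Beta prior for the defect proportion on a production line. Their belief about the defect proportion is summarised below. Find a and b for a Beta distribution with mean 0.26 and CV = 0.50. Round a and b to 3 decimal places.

σ = CV·μ = 0.50×0.26 = 0.13000, so σ² = 0.016900.
s+1 = μ(1−μ)/σ² = 0.1924/0.016900 = 11.3846, so s = a+b = 10.3846.
a = μs = 2.700, b = (1−μ)s = 7.685.

a = 2.700, b = 7.685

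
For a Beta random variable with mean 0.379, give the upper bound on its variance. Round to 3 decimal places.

For fixed mean μ the Beta variance is μ(1−μ)/(α+β+1), increasing as α+β decreases.
Its least upper bound (not attained) is μ(1−μ) = 0.379·0.621 = 0.235.

0.235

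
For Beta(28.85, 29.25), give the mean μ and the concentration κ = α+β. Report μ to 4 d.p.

μ = 0.4966, κ = 58.10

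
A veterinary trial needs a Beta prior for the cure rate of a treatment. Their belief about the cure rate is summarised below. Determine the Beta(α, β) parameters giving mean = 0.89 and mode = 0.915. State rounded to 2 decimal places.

α = 29.55, β = 3.65

With s = α+β: μ = α/s and mode = (α−1)/(s−2). Eliminating α = μs,
μs − 1 = m(s−2) ⇒ s(μ−m) = 1−2m ⇒ s = -0.830/-0.025 = 33.2000.
So α = μs = 29.55, β = (1−μ)s = 3.65.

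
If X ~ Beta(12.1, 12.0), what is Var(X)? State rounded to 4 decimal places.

0.0100

α+β = 24.1 and αβ = 145.20, so Var = αβ/[(α+β)²(α+β+1)] = 145.20/14578.331 = 0.0100.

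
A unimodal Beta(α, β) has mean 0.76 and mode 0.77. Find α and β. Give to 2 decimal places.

α = 41.04, β = 12.96

With s = α+β: μ = α/s and mode = (α−1)/(s−2). Eliminating α = μs,
μs − 1 = m(s−2) ⇒ s(μ−m) = 1−2m ⇒ s = -0.54/-0.01 = 54.0000.
So α = μs = 41.04, β = (1−μ)s = 12.96.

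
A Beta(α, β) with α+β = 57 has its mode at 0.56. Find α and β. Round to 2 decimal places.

α = 31.80, β = 25.20

Since the density peak of Beta(α,β) is at (α−1)/(α+β−2),
α = 1 + 0.56(57−2) = 31.80 and β = 57 − 31.80 = 25.20.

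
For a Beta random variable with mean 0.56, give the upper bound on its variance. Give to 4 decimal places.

0.2464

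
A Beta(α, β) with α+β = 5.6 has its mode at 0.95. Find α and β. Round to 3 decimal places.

Since the density peak of Beta(α,β) is at (α−1)/(α+β−2),
α = 1 + 0.95(5.6−2) = 4.420 and β = 5.6 − 4.420 = 1.180.

α = 4.420, β = 1.180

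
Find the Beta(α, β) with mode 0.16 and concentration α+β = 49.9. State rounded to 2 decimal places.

α = 8.66, β = 41.24

Mode = (α−1)/(κ−2) with κ = α+β, so α−1 = 0.16·47.9 = 7.66.
α = 8.66; β = κ − α = 41.24.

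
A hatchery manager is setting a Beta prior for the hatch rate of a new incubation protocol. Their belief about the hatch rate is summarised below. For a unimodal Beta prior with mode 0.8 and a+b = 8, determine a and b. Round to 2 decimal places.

a = 5.80, b = 2.20

Since the density peak of Beta(a,b) is at (a−1)/(a+b−2),
a = 1 + 0.8(8−2) = 5.80 and b = 8 − 5.80 = 2.20.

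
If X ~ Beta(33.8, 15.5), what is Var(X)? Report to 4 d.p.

μ = 33.8/49.3 = 0.685598; Var = μ(1−μ)/(α+β+1) = 0.2155532/50.3 = 0.0043.

0.0043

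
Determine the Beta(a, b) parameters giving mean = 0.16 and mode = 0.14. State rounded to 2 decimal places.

With s = a+b: μ = a/s and mode = (a−1)/(s−2). Eliminating a = μs,
μs − 1 = m(s−2) ⇒ s(μ−m) = 1−2m ⇒ s = 0.72/0.02 = 36.0000.
So a = μs = 5.76, b = (1−μ)s = 30.24.

a = 5.76, b = 30.24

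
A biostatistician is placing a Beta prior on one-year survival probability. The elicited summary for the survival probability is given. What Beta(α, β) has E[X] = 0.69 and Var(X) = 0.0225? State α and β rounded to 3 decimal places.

α = 5.870, β = 2.637

By moment matching, α+β = μ(1−μ)/σ² − 1 = (0.69·0.31)/0.0225 − 1 = 9.5067 − 1 = 8.5067.
Since α/(α+β) = μ, α = 0.69·8.5067 = 5.870 and β = 0.31·8.5067 = 2.637.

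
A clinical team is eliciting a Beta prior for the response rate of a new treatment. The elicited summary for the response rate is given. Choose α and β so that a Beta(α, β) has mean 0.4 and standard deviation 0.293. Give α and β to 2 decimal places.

σ² = 0.293² = 0.085849.
With s = α+β, Var = μ(1−μ)/(s+1), so s+1 = (0.4×0.6)/0.085849 = 2.7956 and s = 1.7956.
α = μs = 0.72, β = (1−μ)s = 1.08.

α = 0.72, β = 1.08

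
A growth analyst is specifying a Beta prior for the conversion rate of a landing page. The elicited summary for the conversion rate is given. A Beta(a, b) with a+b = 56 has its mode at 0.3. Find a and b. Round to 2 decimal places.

a = 17.20, b = 38.80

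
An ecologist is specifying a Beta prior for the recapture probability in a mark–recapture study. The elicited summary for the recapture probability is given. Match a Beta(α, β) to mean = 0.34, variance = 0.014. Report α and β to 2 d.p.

α = 5.11, β = 9.92

By moment matching, α+β = μ(1−μ)/σ² − 1 = (0.34·0.66)/0.014 − 1 = 16.0286 − 1 = 15.0286.
Since α/(α+β) = μ, α = 0.34·15.0286 = 5.11 and β = 0.66·15.0286 = 9.92.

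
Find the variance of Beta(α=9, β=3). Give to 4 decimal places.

0.0144

μ = 9/12 = 0.750000; Var = μ(1−μ)/(α+β+1) = 0.1875000/13 = 0.0144.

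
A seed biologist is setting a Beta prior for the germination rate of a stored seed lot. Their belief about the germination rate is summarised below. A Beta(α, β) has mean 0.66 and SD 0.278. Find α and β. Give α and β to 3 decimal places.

Variance = 0.278² = 0.077284. The moment-matching identity α+β = μ(1−μ)/Var − 1 gives
α+β = 0.2244/0.077284 − 1 = 1.9036, so α = μ·1.9036 = 1.256 and β = (1−μ)·1.9036 = 0.647.

α = 1.256, β = 0.647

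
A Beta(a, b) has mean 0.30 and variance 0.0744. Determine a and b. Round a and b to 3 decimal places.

a = 0.547, b = 1.276

By moment matching, a+b = μ(1−μ)/σ² − 1 = (0.30·0.70)/0.0744 − 1 = 2.8226 − 1 = 1.8226.
Since a/(a+b) = μ, a = 0.30·1.8226 = 0.547 and b = 0.70·1.8226 = 1.276.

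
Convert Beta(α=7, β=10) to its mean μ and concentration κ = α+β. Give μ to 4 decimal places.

μ = 0.4118, κ = 17

κ = α+β = 7+10 = 17; μ = α/κ = 7/17 = 0.4118.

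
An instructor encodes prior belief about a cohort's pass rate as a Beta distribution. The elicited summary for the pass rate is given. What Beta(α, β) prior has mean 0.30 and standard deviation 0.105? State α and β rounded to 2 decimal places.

α = 5.41, β = 12.63

First σ² = 0.011025. Setting α = μn, β = (1−μ)n with n = α+β,
μ(1−μ)/(n+1) = 0.011025 ⇒ n+1 = 0.2100/0.011025 = 19.0476 ⇒ n = 18.0476.
Hence α = 0.30×18.0476 = 5.41, β = 0.70×18.0476 = 12.63.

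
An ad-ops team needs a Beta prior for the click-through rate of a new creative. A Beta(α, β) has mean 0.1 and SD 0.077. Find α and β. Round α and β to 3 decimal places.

α = 1.418, β = 12.762

Variance = 0.077² = 0.005929. The moment-matching identity α+β = μ(1−μ)/Var − 1 gives
α+β = 0.09/0.005929 − 1 = 14.1796, so α = μ·14.1796 = 1.418 and β = (1−μ)·14.1796 = 12.762.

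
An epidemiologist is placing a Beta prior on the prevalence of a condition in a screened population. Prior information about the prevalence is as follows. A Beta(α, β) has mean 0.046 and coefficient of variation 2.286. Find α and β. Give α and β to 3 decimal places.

σ = CV·μ = 2.286×0.046 = 0.10516, so σ² = 0.011058.
s+1 = μ(1−μ)/σ² = 0.043884/0.011058 = 3.9686, so s = α+β = 2.9686.
α = μs = 0.137, β = (1−μ)s = 2.832.

α = 0.137, β = 2.832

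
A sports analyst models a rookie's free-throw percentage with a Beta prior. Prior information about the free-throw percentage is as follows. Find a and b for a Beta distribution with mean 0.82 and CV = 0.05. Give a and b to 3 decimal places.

a = 71.180, b = 15.625

Var = (CV·μ)² = (0.05×0.82)² = 0.001681.
a+b = μ(1−μ)/Var − 1 = 0.1476/0.001681 − 1 = 86.8049.
Thus a = 0.82·86.8049 = 71.180 and b = 0.18·86.8049 = 15.625.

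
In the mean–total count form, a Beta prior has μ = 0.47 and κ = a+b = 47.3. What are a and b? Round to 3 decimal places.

a = 22.231, b = 25.069

a = μκ = 0.47×47.3 = 22.231 and b = (1−μ)κ = 0.53×47.3 = 25.069.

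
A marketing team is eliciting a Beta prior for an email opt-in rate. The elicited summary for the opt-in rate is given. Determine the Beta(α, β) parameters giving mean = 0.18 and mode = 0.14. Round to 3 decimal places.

With s = α+β: μ = α/s and mode = (α−1)/(s−2). Eliminating α = μs,
μs − 1 = m(s−2) ⇒ s(μ−m) = 1−2m ⇒ s = 0.72/0.04 = 18.0000.
So α = μs = 3.240, β = (1−μ)s = 14.760.

α = 3.240, β = 14.760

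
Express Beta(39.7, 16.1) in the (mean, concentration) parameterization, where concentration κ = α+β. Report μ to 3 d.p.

μ = 0.711, κ = 55.8

κ = α+β = 39.7+16.1 = 55.8; μ = α/κ = 39.7/55.8 = 0.711.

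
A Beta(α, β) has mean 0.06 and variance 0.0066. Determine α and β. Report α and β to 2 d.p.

α = 0.45, β = 7.09

Write ν = α+β; then α = μν and Var = μ(1−μ)/(ν+1).
ν = μ(1−μ)/Var − 1 = 0.0564/0.0066 − 1 = 7.5455.
α = 0.06·7.5455 = 0.45, β = 0.94·7.5455 = 7.09.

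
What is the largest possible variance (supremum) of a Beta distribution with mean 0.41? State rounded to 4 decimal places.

0.2419

For fixed mean μ the Beta variance is μ(1−μ)/(α+β+1), increasing as α+β decreases.
Its least upper bound (not attained) is μ(1−μ) = 0.41·0.59 = 0.2419.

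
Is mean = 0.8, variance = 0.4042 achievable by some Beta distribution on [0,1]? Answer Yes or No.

For any Beta, Var(X) < E[X]·(1−E[X]).
Here μ(1−μ) = 0.8×0.2 = 0.16, and 0.4042 ≥ 0.16.

No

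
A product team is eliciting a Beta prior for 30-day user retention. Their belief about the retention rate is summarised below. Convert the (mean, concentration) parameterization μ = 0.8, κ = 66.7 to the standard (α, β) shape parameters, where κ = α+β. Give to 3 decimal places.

Split κ in proportion μ : (1−μ): α = 0.8·66.7 = 53.360, β = 66.7 − 53.360 = 13.340.

α = 53.360, β = 13.340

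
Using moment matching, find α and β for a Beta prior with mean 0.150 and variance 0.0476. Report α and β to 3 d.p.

Let s = α+β. The Beta variance is μ(1−μ)/(s+1).
So s+1 = μ(1−μ)/σ² = (0.150×0.850)/0.0476 = 0.127500/0.0476 = 2.6786, giving s = 1.6786.
Then α = μs = 0.150×1.6786 = 0.252 and β = (1−μ)s = 0.850×1.6786 = 1.427.

α = 0.252, β = 1.427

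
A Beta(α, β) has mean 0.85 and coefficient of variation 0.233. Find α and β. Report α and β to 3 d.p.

σ = CV·μ = 0.233×0.85 = 0.19805, so σ² = 0.039224.
s+1 = μ(1−μ)/σ² = 0.1275/0.039224 = 3.2506, so s = α+β = 2.2506.
α = μs = 1.913, β = (1−μ)s = 0.338.

α = 1.913, β = 0.338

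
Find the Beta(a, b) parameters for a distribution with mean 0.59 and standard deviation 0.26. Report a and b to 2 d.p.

a = 1.52, b = 1.06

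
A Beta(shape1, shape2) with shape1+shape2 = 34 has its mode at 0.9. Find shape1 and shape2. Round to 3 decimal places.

For shape1,shape2>1 the mode is (shape1−1)/(shape1+shape2−2), so shape1 = mode·(κ−2)+1 = 0.9×32+1 = 29.800.
And shape2 = (1−mode)·(κ−2)+1 = 0.1×32+1 = 4.200.

shape1 = 29.800, shape2 = 4.200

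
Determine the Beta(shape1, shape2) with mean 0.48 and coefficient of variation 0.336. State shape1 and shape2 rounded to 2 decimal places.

shape1 = 4.13, shape2 = 4.47

σ = CV·μ = 0.336×0.48 = 0.16128, so σ² = 0.026011.
s+1 = μ(1−μ)/σ² = 0.2496/0.026011 = 9.5959, so s = shape1+shape2 = 8.5959.
shape1 = μs = 4.13, shape2 = (1−μ)s = 4.47.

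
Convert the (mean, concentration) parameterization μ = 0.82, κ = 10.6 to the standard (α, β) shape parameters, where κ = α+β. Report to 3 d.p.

α = 8.692, β = 1.908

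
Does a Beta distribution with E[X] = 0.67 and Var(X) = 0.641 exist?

A Beta with mean μ has variance μ(1−μ)/(α+β+1) < μ(1−μ).
Here μ(1−μ) = 0.67×0.33 = 0.2211, and 0.641 ≥ 0.2211.

No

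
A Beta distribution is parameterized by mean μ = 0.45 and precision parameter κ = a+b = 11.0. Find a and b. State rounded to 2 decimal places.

a = μκ = 0.45×11.0 = 4.95 and b = (1−μ)κ = 0.55×11.0 = 6.05.

a = 4.95, b = 6.05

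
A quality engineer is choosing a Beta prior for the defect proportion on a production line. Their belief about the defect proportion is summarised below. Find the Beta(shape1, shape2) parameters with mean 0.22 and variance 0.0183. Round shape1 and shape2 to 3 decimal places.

shape1 = 1.843, shape2 = 6.534

Let s = shape1+shape2. The Beta variance is μ(1−μ)/(s+1).
So s+1 = μ(1−μ)/σ² = (0.22×0.78)/0.0183 = 0.1716/0.0183 = 9.3770, giving s = 8.3770.
Then shape1 = μs = 0.22×8.3770 = 1.843 and shape2 = (1−μ)s = 0.78×8.3770 = 6.534.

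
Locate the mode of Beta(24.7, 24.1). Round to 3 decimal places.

0.506

The density x^(α−1)(1−x)^(β−1) is maximised at (α−1)/(α+β−2) = 23.7/46.8 = 0.506.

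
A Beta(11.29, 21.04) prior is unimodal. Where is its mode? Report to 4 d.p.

0.3393

With α,β > 1, mode = (α−1)/(α+β−2) = 10.29/30.33 = 0.3393.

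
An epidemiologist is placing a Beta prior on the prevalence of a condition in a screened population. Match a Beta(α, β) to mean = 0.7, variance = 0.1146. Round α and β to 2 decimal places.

Write ν = α+β; then α = μν and Var = μ(1−μ)/(ν+1).
ν = μ(1−μ)/Var − 1 = 0.21/0.1146 − 1 = 0.8325.
α = 0.7·0.8325 = 0.58, β = 0.3·0.8325 = 0.25.

α = 0.58, β = 0.25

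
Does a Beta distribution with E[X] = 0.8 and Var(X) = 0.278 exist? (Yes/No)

No

The Beta variance bound is σ² < μ(1−μ).
Here μ(1−μ) = 0.8×0.2 = 0.16, and 0.278 ≥ 0.16.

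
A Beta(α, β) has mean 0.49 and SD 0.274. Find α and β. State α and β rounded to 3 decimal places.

Variance = 0.274² = 0.075076. The moment-matching identity α+β = μ(1−μ)/Var − 1 gives
α+β = 0.2499/0.075076 − 1 = 2.3286, so α = μ·2.3286 = 1.141 and β = (1−μ)·2.3286 = 1.188.

α = 1.141, β = 1.188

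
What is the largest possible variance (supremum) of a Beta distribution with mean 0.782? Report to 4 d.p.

For fixed mean μ the Beta variance is μ(1−μ)/(α+β+1), increasing as α+β decreases.
Its least upper bound (not attained) is μ(1−μ) = 0.782·0.218 = 0.1705.

0.1705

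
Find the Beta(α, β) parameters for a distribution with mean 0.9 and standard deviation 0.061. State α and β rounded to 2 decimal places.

α = 20.87, β = 2.32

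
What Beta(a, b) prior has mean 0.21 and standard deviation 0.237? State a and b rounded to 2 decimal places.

a = 0.41, b = 1.54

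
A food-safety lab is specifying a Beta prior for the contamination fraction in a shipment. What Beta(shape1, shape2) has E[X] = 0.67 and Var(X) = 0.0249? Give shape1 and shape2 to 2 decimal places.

shape1 = 5.28, shape2 = 2.60

Write ν = shape1+shape2; then shape1 = μν and Var = μ(1−μ)/(ν+1).
ν = μ(1−μ)/Var − 1 = 0.2211/0.0249 − 1 = 7.8795.
shape1 = 0.67·7.8795 = 5.28, shape2 = 0.33·7.8795 = 2.60.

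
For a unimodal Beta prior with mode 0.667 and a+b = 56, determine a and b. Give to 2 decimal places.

For a,b>1 the mode is (a−1)/(a+b−2), so a = mode·(κ−2)+1 = 0.667×54+1 = 37.02.
And b = (1−mode)·(κ−2)+1 = 0.333×54+1 = 18.98.

a = 37.02, b = 18.98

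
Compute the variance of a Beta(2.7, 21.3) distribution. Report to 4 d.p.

0.0040

Var = αβ/[(α+β)²(α+β+1)] = (2.7×21.3)/(24.0²×25.0) = 57.51/14400.000 = 0.0040.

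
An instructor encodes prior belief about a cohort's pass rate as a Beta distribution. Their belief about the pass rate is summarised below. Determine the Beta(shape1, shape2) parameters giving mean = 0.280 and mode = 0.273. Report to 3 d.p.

With s = shape1+shape2: μ = shape1/s and mode = (shape1−1)/(s−2). Eliminating shape1 = μs,
μs − 1 = m(s−2) ⇒ s(μ−m) = 1−2m ⇒ s = 0.454/0.007 = 64.8571.
So shape1 = μs = 18.160, shape2 = (1−μ)s = 46.697.

shape1 = 18.160, shape2 = 46.697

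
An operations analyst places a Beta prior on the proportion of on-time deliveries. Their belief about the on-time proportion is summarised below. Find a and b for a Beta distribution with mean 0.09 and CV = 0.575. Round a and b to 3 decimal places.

a = 2.662, b = 26.919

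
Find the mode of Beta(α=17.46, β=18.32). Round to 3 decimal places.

0.487

With α,β > 1, mode = (α−1)/(α+β−2) = 16.46/33.78 = 0.487.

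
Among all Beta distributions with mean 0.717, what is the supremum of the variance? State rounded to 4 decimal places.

0.2029

For fixed mean μ the Beta variance is μ(1−μ)/(α+β+1), increasing as α+β decreases.
Its least upper bound (not attained) is μ(1−μ) = 0.717·0.283 = 0.2029.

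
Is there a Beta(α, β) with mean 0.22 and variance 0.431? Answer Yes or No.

No

The Beta variance bound is σ² < μ(1−μ).
Here μ(1−μ) = 0.22×0.78 = 0.1716, and 0.431 ≥ 0.1716.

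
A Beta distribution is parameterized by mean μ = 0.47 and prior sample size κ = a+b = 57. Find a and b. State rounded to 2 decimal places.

Split κ in proportion μ : (1−μ): a = 0.47·57 = 26.79, b = 57 − 26.79 = 30.21.

a = 26.79, b = 30.21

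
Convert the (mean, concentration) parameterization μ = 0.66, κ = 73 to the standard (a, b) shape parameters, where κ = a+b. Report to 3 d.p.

a = μκ = 0.66×73 = 48.180 and b = (1−μ)κ = 0.34×73 = 24.820.

a = 48.180, b = 24.820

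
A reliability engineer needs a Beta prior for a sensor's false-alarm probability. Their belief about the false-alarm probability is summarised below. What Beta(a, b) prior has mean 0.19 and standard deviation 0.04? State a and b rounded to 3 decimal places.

a = 18.086, b = 77.102

σ² = 0.04² = 0.0016.
With s = a+b, Var = μ(1−μ)/(s+1), so s+1 = (0.19×0.81)/0.0016 = 96.1875 and s = 95.1875.
a = μs = 18.086, b = (1−μ)s = 77.102.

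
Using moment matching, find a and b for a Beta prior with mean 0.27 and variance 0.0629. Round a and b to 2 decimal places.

a = 0.58, b = 1.56

By moment matching, a+b = μ(1−μ)/σ² − 1 = (0.27·0.73)/0.0629 − 1 = 3.1335 − 1 = 2.1335.
Since a/(a+b) = μ, a = 0.27·2.1335 = 0.58 and b = 0.73·2.1335 = 1.56.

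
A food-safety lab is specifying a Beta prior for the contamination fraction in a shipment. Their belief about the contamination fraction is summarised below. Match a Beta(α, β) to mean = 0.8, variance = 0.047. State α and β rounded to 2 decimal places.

Write ν = α+β; then α = μν and Var = μ(1−μ)/(ν+1).
ν = μ(1−μ)/Var − 1 = 0.16/0.047 − 1 = 2.4043.
α = 0.8·2.4043 = 1.92, β = 0.2·2.4043 = 0.48.

α = 1.92, β = 0.48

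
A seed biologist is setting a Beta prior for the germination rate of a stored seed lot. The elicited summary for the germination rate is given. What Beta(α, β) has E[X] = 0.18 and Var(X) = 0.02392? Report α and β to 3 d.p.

α = 0.931, β = 4.240

Write ν = α+β; then α = μν and Var = μ(1−μ)/(ν+1).
ν = μ(1−μ)/Var − 1 = 0.1476/0.02392 − 1 = 5.1706.
α = 0.18·5.1706 = 0.931, β = 0.82·5.1706 = 4.240.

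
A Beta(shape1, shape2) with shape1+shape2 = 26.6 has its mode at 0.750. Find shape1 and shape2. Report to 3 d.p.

Mode = (shape1−1)/(κ−2) with κ = shape1+shape2, so shape1−1 = 0.750·24.6 = 18.450.
shape1 = 19.450; shape2 = κ − shape1 = 7.150.

shape1 = 19.450, shape2 = 7.150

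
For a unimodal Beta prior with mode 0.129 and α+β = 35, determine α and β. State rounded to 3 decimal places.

Since the density peak of Beta(α,β) is at (α−1)/(α+β−2),
α = 1 + 0.129(35−2) = 5.257 and β = 35 − 5.257 = 29.743.

α = 5.257, β = 29.743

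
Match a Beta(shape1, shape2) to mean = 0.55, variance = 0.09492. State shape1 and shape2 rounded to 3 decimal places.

Let s = shape1+shape2. The Beta variance is μ(1−μ)/(s+1).
So s+1 = μ(1−μ)/σ² = (0.55×0.45)/0.09492 = 0.2475/0.09492 = 2.6075, giving s = 1.6075.
Then shape1 = μs = 0.55×1.6075 = 0.884 and shape2 = (1−μ)s = 0.45×1.6075 = 0.723.

shape1 = 0.884, shape2 = 0.723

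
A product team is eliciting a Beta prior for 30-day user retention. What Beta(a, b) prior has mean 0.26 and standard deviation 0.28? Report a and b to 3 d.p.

a = 0.378, b = 1.076

σ² = 0.28² = 0.0784.
With s = a+b, Var = μ(1−μ)/(s+1), so s+1 = (0.26×0.74)/0.0784 = 2.4541 and s = 1.4541.
a = μs = 0.378, b = (1−μ)s = 1.076.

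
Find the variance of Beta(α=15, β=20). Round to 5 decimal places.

Var = αβ/[(α+β)²(α+β+1)] = (15×20)/(35²×36) = 300/44100 = 0.00680.

0.00680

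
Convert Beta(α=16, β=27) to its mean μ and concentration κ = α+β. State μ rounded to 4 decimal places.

μ = 0.3721, κ = 43

κ = α+β = 16+27 = 43; μ = α/κ = 16/43 = 0.3721.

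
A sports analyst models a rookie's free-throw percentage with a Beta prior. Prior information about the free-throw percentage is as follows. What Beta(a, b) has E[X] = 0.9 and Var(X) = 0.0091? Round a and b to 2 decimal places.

a = 8.00, b = 0.89

Let s = a+b. The Beta variance is μ(1−μ)/(s+1).
So s+1 = μ(1−μ)/σ² = (0.9×0.1)/0.0091 = 0.09/0.0091 = 9.8901, giving s = 8.8901.
Then a = μs = 0.9×8.8901 = 8.00 and b = (1−μ)s = 0.1×8.8901 = 0.89.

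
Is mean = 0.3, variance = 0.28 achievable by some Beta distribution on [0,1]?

No

For any Beta, Var(X) < E[X]·(1−E[X]).
Here μ(1−μ) = 0.3×0.7 = 0.21, and 0.28 ≥ 0.21.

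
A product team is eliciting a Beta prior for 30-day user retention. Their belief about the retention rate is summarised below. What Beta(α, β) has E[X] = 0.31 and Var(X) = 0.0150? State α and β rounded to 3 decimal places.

α = 4.111, β = 9.149

Let s = α+β. The Beta variance is μ(1−μ)/(s+1).
So s+1 = μ(1−μ)/σ² = (0.31×0.69)/0.0150 = 0.2139/0.0150 = 14.2600, giving s = 13.2600.
Then α = μs = 0.31×13.2600 = 4.111 and β = (1−μ)s = 0.69×13.2600 = 9.149.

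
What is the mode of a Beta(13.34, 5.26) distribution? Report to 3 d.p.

0.743

With α,β > 1, mode = (α−1)/(α+β−2) = 12.34/16.60 = 0.743.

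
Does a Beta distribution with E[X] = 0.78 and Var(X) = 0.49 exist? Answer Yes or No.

No

The Beta variance bound is σ² < μ(1−μ).
Here μ(1−μ) = 0.78×0.22 = 0.1716, and 0.49 ≥ 0.1716.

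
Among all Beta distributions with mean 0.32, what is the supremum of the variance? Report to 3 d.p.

For fixed mean μ the Beta variance is μ(1−μ)/(α+β+1), increasing as α+β decreases.
Its least upper bound (not attained) is μ(1−μ) = 0.32·0.68 = 0.218.

0.218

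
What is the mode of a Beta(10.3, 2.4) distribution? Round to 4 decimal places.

0.8692

With α,β > 1, mode = (α−1)/(α+β−2) = 9.3/10.7 = 0.8692.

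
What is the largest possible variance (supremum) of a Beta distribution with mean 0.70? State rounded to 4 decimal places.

0.2100

For fixed mean μ the Beta variance is μ(1−μ)/(α+β+1), increasing as α+β decreases.
Its least upper bound (not attained) is μ(1−μ) = 0.70·0.30 = 0.2100.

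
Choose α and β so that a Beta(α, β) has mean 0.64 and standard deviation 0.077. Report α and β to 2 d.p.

α = 24.23, β = 13.63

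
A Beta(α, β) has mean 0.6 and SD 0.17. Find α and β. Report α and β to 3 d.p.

α = 4.383, β = 2.922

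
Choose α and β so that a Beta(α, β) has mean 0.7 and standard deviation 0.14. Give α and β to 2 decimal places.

α = 6.80, β = 2.91

First σ² = 0.0196. Setting α = μn, β = (1−μ)n with n = α+β,
μ(1−μ)/(n+1) = 0.0196 ⇒ n+1 = 0.21/0.0196 = 10.7143 ⇒ n = 9.7143.
Hence α = 0.7×9.7143 = 6.80, β = 0.3×9.7143 = 2.91.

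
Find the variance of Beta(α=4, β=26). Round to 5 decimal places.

μ = 4/30 = 0.133333; Var = μ(1−μ)/(α+β+1) = 0.1155556/31 = 0.00373.

0.00373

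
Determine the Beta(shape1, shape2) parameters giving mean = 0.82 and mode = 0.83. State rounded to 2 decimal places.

With s = shape1+shape2: μ = shape1/s and mode = (shape1−1)/(s−2). Eliminating shape1 = μs,
μs − 1 = m(s−2) ⇒ s(μ−m) = 1−2m ⇒ s = -0.66/-0.01 = 66.0000.
So shape1 = μs = 54.12, shape2 = (1−μ)s = 11.88.

shape1 = 54.12, shape2 = 11.88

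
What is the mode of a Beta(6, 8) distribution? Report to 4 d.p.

0.4167

The density x^(α−1)(1−x)^(β−1) is maximised at (α−1)/(α+β−2) = 5/12 = 0.4167.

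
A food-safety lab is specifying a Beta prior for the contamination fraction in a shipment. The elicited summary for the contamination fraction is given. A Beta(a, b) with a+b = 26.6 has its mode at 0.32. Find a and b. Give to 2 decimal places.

For a,b>1 the mode is (a−1)/(a+b−2), so a = mode·(κ−2)+1 = 0.32×24.6+1 = 8.87.
And b = (1−mode)·(κ−2)+1 = 0.68×24.6+1 = 17.73.

a = 8.87, b = 17.73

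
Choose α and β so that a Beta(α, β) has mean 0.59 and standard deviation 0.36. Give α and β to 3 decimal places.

α = 0.511, β = 0.355

Variance = 0.36² = 0.1296. The moment-matching identity α+β = μ(1−μ)/Var − 1 gives
α+β = 0.2419/0.1296 − 1 = 0.8665, so α = μ·0.8665 = 0.511 and β = (1−μ)·0.8665 = 0.355.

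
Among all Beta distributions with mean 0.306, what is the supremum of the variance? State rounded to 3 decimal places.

For fixed mean μ the Beta variance is μ(1−μ)/(α+β+1), increasing as α+β decreases.
Its least upper bound (not attained) is μ(1−μ) = 0.306·0.694 = 0.212.

0.212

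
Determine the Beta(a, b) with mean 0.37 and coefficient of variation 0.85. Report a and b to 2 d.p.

Var = (CV·μ)² = (0.85×0.37)² = 0.098910.
a+b = μ(1−μ)/Var − 1 = 0.2331/0.098910 − 1 = 1.3567.
Thus a = 0.37·1.3567 = 0.50 and b = 0.63·1.3567 = 0.85.

a = 0.50, b = 0.85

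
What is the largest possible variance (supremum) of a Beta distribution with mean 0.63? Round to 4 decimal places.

0.2331

Var = μ(1−μ)/(α+β+1), which approaches μ(1−μ) as α+β → 0.
So the supremum is μ(1−μ) = 0.63×0.37 = 0.2331.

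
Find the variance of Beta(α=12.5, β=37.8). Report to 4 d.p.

Var = αβ/[(α+β)²(α+β+1)] = (12.5×37.8)/(50.3²×51.3) = 472.50/129793.617 = 0.0036.

0.0036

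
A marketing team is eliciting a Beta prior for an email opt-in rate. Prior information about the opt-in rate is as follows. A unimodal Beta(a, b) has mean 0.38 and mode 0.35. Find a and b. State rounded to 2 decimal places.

a = 3.80, b = 6.20

Let s = a+b. Mean gives a = μs = 0.38s; mode gives (a−1)/(s−2) = 0.35.
Substituting: 0.38s − 1 = 0.35(s−2) = 0.35s − 0.70, so 0.03s = 0.30 and s = 10.0000.
Then a = 0.38×10.0000 = 3.80 and b = s−a = 6.20.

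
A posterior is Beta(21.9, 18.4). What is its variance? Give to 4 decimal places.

0.0060

Var = αβ/[(α+β)²(α+β+1)] = (21.9×18.4)/(40.3²×41.3) = 402.96/67074.917 = 0.0060.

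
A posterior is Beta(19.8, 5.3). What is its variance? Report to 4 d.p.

Var = αβ/[(α+β)²(α+β+1)] = (19.8×5.3)/(25.1²×26.1) = 104.94/16443.261 = 0.0064.

0.0064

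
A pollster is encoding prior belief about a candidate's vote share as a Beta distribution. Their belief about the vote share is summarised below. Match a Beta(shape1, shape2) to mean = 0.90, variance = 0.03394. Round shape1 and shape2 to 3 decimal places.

shape1 = 1.487, shape2 = 0.165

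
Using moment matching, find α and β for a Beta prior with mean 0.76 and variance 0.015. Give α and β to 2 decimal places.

Write ν = α+β; then α = μν and Var = μ(1−μ)/(ν+1).
ν = μ(1−μ)/Var − 1 = 0.1824/0.015 − 1 = 11.1600.
α = 0.76·11.1600 = 8.48, β = 0.24·11.1600 = 2.68.

α = 8.48, β = 2.68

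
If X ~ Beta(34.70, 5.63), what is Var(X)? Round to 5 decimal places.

0.00291

Var = αβ/[(α+β)²(α+β+1)] = (34.70×5.63)/(40.33²×41.33) = 195.3610/67223.612837 = 0.00291.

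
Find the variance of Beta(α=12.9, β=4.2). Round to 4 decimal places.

Var = αβ/[(α+β)²(α+β+1)] = (12.9×4.2)/(17.1²×18.1) = 54.18/5292.621 = 0.0102.

0.0102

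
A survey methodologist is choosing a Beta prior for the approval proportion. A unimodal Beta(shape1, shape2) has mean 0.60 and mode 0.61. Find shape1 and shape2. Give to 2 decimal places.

shape1 = 13.20, shape2 = 8.80

Let s = shape1+shape2. Mean gives shape1 = μs = 0.60s; mode gives (shape1−1)/(s−2) = 0.61.
Substituting: 0.60s − 1 = 0.61(s−2) = 0.61s − 1.22, so -0.01s = -0.22 and s = 22.0000.
Then shape1 = 0.60×22.0000 = 13.20 and shape2 = s−shape1 = 8.80.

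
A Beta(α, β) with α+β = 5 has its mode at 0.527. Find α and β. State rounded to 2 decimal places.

α = 2.58, β = 2.42

Since the density peak of Beta(α,β) is at (α−1)/(α+β−2),
α = 1 + 0.527(5−2) = 2.58 and β = 5 − 2.58 = 2.42.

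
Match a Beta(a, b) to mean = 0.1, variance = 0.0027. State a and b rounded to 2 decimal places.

a = 3.23, b = 29.10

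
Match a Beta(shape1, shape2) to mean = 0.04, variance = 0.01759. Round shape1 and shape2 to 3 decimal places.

shape1 = 0.047, shape2 = 1.136

By moment matching, shape1+shape2 = μ(1−μ)/σ² − 1 = (0.04·0.96)/0.01759 − 1 = 2.1831 − 1 = 1.1831.
Since shape1/(shape1+shape2) = μ, shape1 = 0.04·1.1831 = 0.047 and shape2 = 0.96·1.1831 = 1.136.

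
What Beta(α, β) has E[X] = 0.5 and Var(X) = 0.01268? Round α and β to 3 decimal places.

By moment matching, α+β = μ(1−μ)/σ² − 1 = (0.5·0.5)/0.01268 − 1 = 19.7161 − 1 = 18.7161.
Since α/(α+β) = μ, α = 0.5·18.7161 = 9.358 and β = 0.5·18.7161 = 9.358.

α = 9.358, β = 9.358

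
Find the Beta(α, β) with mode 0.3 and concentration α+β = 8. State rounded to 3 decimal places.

Since the density peak of Beta(α,β) is at (α−1)/(α+β−2),
α = 1 + 0.3(8−2) = 2.800 and β = 8 − 2.800 = 5.200.

α = 2.800, β = 5.200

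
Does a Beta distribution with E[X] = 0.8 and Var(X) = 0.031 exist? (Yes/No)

Yes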